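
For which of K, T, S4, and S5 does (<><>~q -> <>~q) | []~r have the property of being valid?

S4-tableau for the negation ~((<><>~q -> <>~q) | []~r):
1. ~((<><>~q -> <>~q) | []~r), u
2. ~(<><>~q -> <>~q), u
3. ~[]~r, u
4. <><>~q, u
5. ~<>~q, u
6. q, u
7. r, v
8. q, v
9. <>~q, w
10. q, w
11. ~q, x
12. q, x
Accessibility: uRu, uRv, uRw, uRx, vRv, wRw, wRx, xRx
Branch closes: q and ~q both at x.
Every branch closes (one shown): valid in S4, hence also in S5 (every theorem of S4 is a theorem of S5).
T-tableau for the negation ~((<><>~q -> <>~q) | []~r):
1. ~((<><>~q -> <>~q) | []~r), u
2. ~(<><>~q -> <>~q), u
3. ~[]~r, u
4. <><>~q, u
5. ~<>~q, u
6. q, u
7. r, v
8. q, v
9. <>~q, w
10. q, w
11. ~q, x
Accessibility: uRu, uRv, uRw, vRv, wRw, wRx, xRx
Complete open branch: countermodel on a T-frame, so not valid in T, nor in K (the same frame is also a K-frame).

S4, S5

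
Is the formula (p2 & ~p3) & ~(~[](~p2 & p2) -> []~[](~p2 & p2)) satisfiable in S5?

Unsatisfiable

1. (p2 & ~p3) & ~(~[](~p2 & p2) -> []~[](~p2 & p2)), u
2. p2 & ~p3, u   [&-rule on 1]
3. ~(~[](~p2 & p2) -> []~[](~p2 & p2)), u   [&-rule on 1]
4. p2, u   [&-rule on 2]
5. ~p3, u   [&-rule on 2]
6. ~[](~p2 & p2), u   [~->-rule on 3]
7. ~[]~[](~p2 & p2), u   [~->-rule on 3]
8. ~(~p2 & p2), v   [~[]-rule on 6: fresh world v, uRv]
9. ~p2, v   [~&-rule on 8 (branches; this branch)]
10. [](~p2 & p2), w   [~[]-rule on 7: fresh world w, uRw]
11. ~p2 & p2, u   [[]-rule on 10 via wRu]
12. ~p2, u   [&-rule on 11]
Accessibility: uRu, uRv, uRw, vRu, vRv, vRw, wRu, wRv, wRw
Branch closes: p2 and ~p2 both at u.
Every branch closes; the branch above is one of them.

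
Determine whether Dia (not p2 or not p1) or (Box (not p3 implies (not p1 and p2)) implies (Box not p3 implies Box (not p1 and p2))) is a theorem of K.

Tableau for the negation not (Dia (not p2 or not p1) or (Box (not p3 implies (not p1 and p2)) implies (Box not p3 implies Box (not p1 and p2)))):
1. not (Dia (not p2 or not p1) or (Box (not p3 implies (not p1 and p2)) implies (Box not p3 implies Box (not p1 and p2)))), u
2. not Dia (not p2 or not p1), u
3. not (Box (not p3 implies (not p1 and p2)) implies (Box not p3 implies Box (not p1 and p2))), u
4. Box (not p3 implies (not p1 and p2)), u
5. not (Box not p3 implies Box (not p1 and p2)), u
6. Box not p3, u
7. not Box (not p1 and p2), u
8. not (not p1 and p2), v
9. not (not p2 or not p1), v
10. p2, v
11. p1, v
12. not p3 implies (not p1 and p2), v
13. not p3, v
14. not p1 and p2, v
15. not p1, v
Accessibility: uRv
Branch closes: p1 and not p1 both at v.
All branches of the negation close; one closing branch shown above.

Valid in K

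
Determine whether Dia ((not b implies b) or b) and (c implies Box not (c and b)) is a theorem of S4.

Not valid

Tableau for the negation not (Dia ((not b implies b) or b) and (c implies Box not (c and b))):
1. not (Dia ((not b implies b) or b) and (c implies Box not (c and b))), w0
2. not (c implies Box not (c and b)), w0   [neg-and-rule on 1 (branches; this branch)]
3. c, w0   [neg-implies-rule on 2]
4. not Box not (c and b), w0   [neg-implies-rule on 2]
5. c and b, w1   [neg-Box-rule on 4: fresh world w1, w0Rw1]
6. c, w1   [and-rule on 5]
7. b, w1   [and-rule on 5]
Accessibility: w0Rw0, w0Rw1, w1Rw1
The negation has an open branch (countermodel exists).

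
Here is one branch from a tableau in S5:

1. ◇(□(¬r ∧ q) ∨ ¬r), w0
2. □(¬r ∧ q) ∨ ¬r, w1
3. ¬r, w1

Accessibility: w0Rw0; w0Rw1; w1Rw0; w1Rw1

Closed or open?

No, open

No atom appears with both signs at the same world.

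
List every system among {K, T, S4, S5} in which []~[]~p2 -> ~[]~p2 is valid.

T, S4, S5

K-tableau for the negation ~([]~[]~p2 -> ~[]~p2):
1. ~([]~[]~p2 -> ~[]~p2), w0
2. []~[]~p2, w0
3. []~p2, w0
Complete open branch: countermodel on a K-frame, so not valid in K.
T-tableau for the negation ~([]~[]~p2 -> ~[]~p2):
1. ~([]~[]~p2 -> ~[]~p2), w0
2. []~[]~p2, w0
3. []~p2, w0
4. ~[]~p2, w0
5. ~p2, w0
6. p2, w1
7. ~[]~p2, w1
8. ~p2, w1
Accessibility: w0Rw0, w0Rw1, w1Rw1
Branch closes: p2 and ~p2 both at w1.
Every branch closes (one shown): valid in T, hence also in S4, S5 (every theorem of T is a theorem of S4 and S5).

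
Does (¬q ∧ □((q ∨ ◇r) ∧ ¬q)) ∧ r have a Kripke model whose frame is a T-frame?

Satisfiable (open branch found)

1. (¬q ∧ □((q ∨ ◇r) ∧ ¬q)) ∧ r, u
2. ¬q ∧ □((q ∨ ◇r) ∧ ¬q), u
3. r, u
4. ¬q, u
5. □((q ∨ ◇r) ∧ ¬q), u
6. (q ∨ ◇r) ∧ ¬q, u
7. q ∨ ◇r, u
8. ◇r, u
9. r, v
10. (q ∨ ◇r) ∧ ¬q, v
11. q ∨ ◇r, v
12. ¬q, v
13. ◇r, v
14. r, w
Accessibility: uRu, uRv, vRv, vRw, wRw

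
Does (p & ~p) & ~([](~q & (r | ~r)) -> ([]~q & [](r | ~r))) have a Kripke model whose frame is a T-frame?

No, unsatisfiable

1. (p & ~p) & ~([](~q & (r | ~r)) -> ([]~q & [](r | ~r))), w0
2. p & ~p, w0   [&-rule on 1]
3. ~([](~q & (r | ~r)) -> ([]~q & [](r | ~r))), w0   [&-rule on 1]
4. p, w0   [&-rule on 2]
5. ~p, w0   [&-rule on 2]
Accessibility: w0Rw0
Branch closes: p and ~p both at w0.
(One branch shown.) All branches close.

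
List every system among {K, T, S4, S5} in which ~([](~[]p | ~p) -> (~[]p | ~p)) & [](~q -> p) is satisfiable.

T-tableau for the formula:
1. ~([](~[]p | ~p) -> (~[]p | ~p)) & [](~q -> p), w0
2. ~([](~[]p | ~p) -> (~[]p | ~p)), w0   [&-rule on 1]
3. [](~q -> p), w0   [&-rule on 1]
4. [](~[]p | ~p), w0   [~->-rule on 2]
5. ~(~[]p | ~p), w0   [~->-rule on 2]
6. []p, w0   [~|-rule on 5]
7. p, w0   [~|-rule on 5]
8. ~q -> p, w0   [[]-rule on 3 via w0Rw0]
9. ~[]p | ~p, w0   [[]-rule on 4 via w0Rw0]
10. ~[]p, w0   [|-rule on 9 (branches; this branch)]
11. ~p, w1   [~[]-rule on 10: fresh world w1, w0Rw1]
12. ~q -> p, w1   [[]-rule on 3 via w0Rw1]
13. ~[]p | ~p, w1   [[]-rule on 4 via w0Rw1]
14. p, w1   [[]-rule on 6 via w0Rw1]
Accessibility: w0Rw0, w0Rw1, w1Rw1
Branch closes: p and ~p both at w1.
Every branch closes (one shown): unsatisfiable in T, hence also in S4, S5 (every S4/S5-frame is a T-frame).
K-tableau for the formula:
1. ~([](~[]p | ~p) -> (~[]p | ~p)) & [](~q -> p), w0
2. ~([](~[]p | ~p) -> (~[]p | ~p)), w0   [&-rule on 1]
3. [](~q -> p), w0   [&-rule on 1]
4. [](~[]p | ~p), w0   [~->-rule on 2]
5. ~(~[]p | ~p), w0   [~->-rule on 2]
6. []p, w0   [~|-rule on 5]
7. p, w0   [~|-rule on 5]
Complete open branch: satisfiable in K.

K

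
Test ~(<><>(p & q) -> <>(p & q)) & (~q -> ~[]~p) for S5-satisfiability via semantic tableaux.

Unsatisfiable (every branch closes)

1. ~(<><>(p & q) -> <>(p & q)) & (~q -> ~[]~p), 0
2. ~(<><>(p & q) -> <>(p & q)), 0   [&-rule on 1]
3. ~q -> ~[]~p, 0   [&-rule on 1]
4. <><>(p & q), 0   [~->-rule on 2]
5. ~<>(p & q), 0   [~->-rule on 2]
6. ~(p & q), 0   [~<>-rule on 5 via 0R0]
7. ~[]~p, 0   [->-rule on 3 (branches; this branch)]
8. ~q, 0   [~&-rule on 6 (branches; this branch)]
9. <>(p & q), 1   [<>-rule on 4: fresh world 1, 0R1]
10. ~(p & q), 1   [~<>-rule on 5 via 0R1]
11. ~q, 1   [~&-rule on 10 (branches; this branch)]
12. p, 2   [~[]-rule on 7: fresh world 2, 0R2]
13. ~(p & q), 2   [~<>-rule on 5 via 0R2]
14. ~q, 2   [~&-rule on 13 (branches; this branch)]
15. p & q, 3   [<>-rule on 9: fresh world 3, 1R3]
16. p, 3   [&-rule on 15]
17. q, 3   [&-rule on 15]
18. ~(p & q), 3   [~<>-rule on 5 via 0R3]
19. ~q, 3   [~&-rule on 18 (branches; this branch)]
Accessibility: 0R0, 0R1, 0R2, 0R3, 1R0, 1R1, 1R2, 1R3, 2R0, 2R1, 2R2, 2R3, 3R0, 3R1, 3R2, 3R3
Branch closes: q and ~q both at 3.
(One branch shown.) All branches close.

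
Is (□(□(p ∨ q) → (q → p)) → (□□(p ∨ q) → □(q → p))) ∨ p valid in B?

Tableau for the negation ¬((□(□(p ∨ q) → (q → p)) → (□□(p ∨ q) → □(q → p))) ∨ p):
1. ¬((□(□(p ∨ q) → (q → p)) → (□□(p ∨ q) → □(q → p))) ∨ p), 0
2. ¬(□(□(p ∨ q) → (q → p)) → (□□(p ∨ q) → □(q → p))), 0
3. ¬p, 0
4. □(□(p ∨ q) → (q → p)), 0
5. ¬(□□(p ∨ q) → □(q → p)), 0
6. □□(p ∨ q), 0
7. ¬□(q → p), 0
8. □(p ∨ q) → (q → p), 0
9. □(p ∨ q), 0
10. p ∨ q, 0
11. ¬□(p ∨ q), 0
12. q, 0
13. ¬(q → p), 1
14. q, 1
15. ¬p, 1
16. □(p ∨ q) → (q → p), 1
17. □(p ∨ q), 1
18. p ∨ q, 1
19. ¬□(p ∨ q), 1
20. ¬(p ∨ q), 2
21. ¬p, 2
22. ¬q, 2
23. □(p ∨ q) → (q → p), 2
24. □(p ∨ q), 2
25. p ∨ q, 2
26. q → p, 2
27. q, 2
Accessibility: 0R0, 0R1, 0R2, 1R0, 1R1, 2R0, 2R2
Branch closes: q and ¬q both at 2.
Every branch of the negation's tableau closes; the branch above is one of them.

Valid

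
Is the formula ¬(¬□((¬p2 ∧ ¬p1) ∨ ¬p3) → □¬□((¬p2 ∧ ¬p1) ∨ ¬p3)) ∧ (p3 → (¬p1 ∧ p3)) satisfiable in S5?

1. ¬(¬□((¬p2 ∧ ¬p1) ∨ ¬p3) → □¬□((¬p2 ∧ ¬p1) ∨ ¬p3)) ∧ (p3 → (¬p1 ∧ p3)), u
2. ¬(¬□((¬p2 ∧ ¬p1) ∨ ¬p3) → □¬□((¬p2 ∧ ¬p1) ∨ ¬p3)), u   [∧-rule on 1]
3. p3 → (¬p1 ∧ p3), u   [∧-rule on 1]
4. ¬□((¬p2 ∧ ¬p1) ∨ ¬p3), u   [¬→-rule on 2]
5. ¬□¬□((¬p2 ∧ ¬p1) ∨ ¬p3), u   [¬→-rule on 2]
6. ¬p1 ∧ p3, u   [→-rule on 3 (branches; this branch)]
7. ¬p1, u   [∧-rule on 6]
8. p3, u   [∧-rule on 6]
9. ¬((¬p2 ∧ ¬p1) ∨ ¬p3), v   [¬□-rule on 4: fresh world v, uRv]
10. ¬(¬p2 ∧ ¬p1), v   [¬∨-rule on 9]
11. p3, v   [¬∨-rule on 9]
12. p1, v   [¬∧-rule on 10 (branches; this branch)]
13. □((¬p2 ∧ ¬p1) ∨ ¬p3), w   [¬□-rule on 5: fresh world w, uRw]
14. (¬p2 ∧ ¬p1) ∨ ¬p3, u   [□-rule on 13 via wRu]
15. (¬p2 ∧ ¬p1) ∨ ¬p3, v   [□-rule on 13 via wRv]
16. (¬p2 ∧ ¬p1) ∨ ¬p3, w   [□-rule on 13 via wRw]
17. ¬p2 ∧ ¬p1, u   [∨-rule on 14 (branches; this branch)]
18. ¬p2, u   [∧-rule on 17]
19. ¬p2 ∧ ¬p1, v   [∨-rule on 15 (branches; this branch)]
20. ¬p2, v   [∧-rule on 19]
21. ¬p1, v   [∧-rule on 19]
Accessibility: uRu, uRv, uRw, vRu, vRv, vRw, wRu, wRv, wRw
Branch closes: p1 and ¬p1 both at v.
(One branch shown.) All branches close.

Unsatisfiable (every branch closes)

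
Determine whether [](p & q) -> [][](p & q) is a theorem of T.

Tableau for the negation ~([](p & q) -> [][](p & q)):
1. ~([](p & q) -> [][](p & q)), 0
2. [](p & q), 0   [~->-rule on 1]
3. ~[][](p & q), 0   [~->-rule on 1]
4. p & q, 0   [[]-rule on 2 via 0R0]
5. p, 0   [&-rule on 4]
6. q, 0   [&-rule on 4]
7. ~[](p & q), 1   [~[]-rule on 3: fresh world 1, 0R1]
8. p & q, 1   [[]-rule on 2 via 0R1]
9. p, 1   [&-rule on 8]
10. q, 1   [&-rule on 8]
11. ~(p & q), 2   [~[]-rule on 7: fresh world 2, 1R2]
12. ~q, 2   [~&-rule on 11 (branches; this branch)]
Accessibility: 0R0, 0R1, 1R1, 1R2, 2R2
The negation has an open branch (countermodel exists).

No, not valid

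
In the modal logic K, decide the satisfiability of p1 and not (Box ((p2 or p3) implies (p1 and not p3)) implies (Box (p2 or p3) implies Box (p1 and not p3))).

1. p1 and not (Box ((p2 or p3) implies (p1 and not p3)) implies (Box (p2 or p3) implies Box (p1 and not p3))), 0
2. p1, 0
3. not (Box ((p2 or p3) implies (p1 and not p3)) implies (Box (p2 or p3) implies Box (p1 and not p3))), 0
4. Box ((p2 or p3) implies (p1 and not p3)), 0
5. not (Box (p2 or p3) implies Box (p1 and not p3)), 0
6. Box (p2 or p3), 0
7. not Box (p1 and not p3), 0
8. not (p1 and not p3), 1
9. (p2 or p3) implies (p1 and not p3), 1
10. p2 or p3, 1
11. not p1, 1
12. not (p2 or p3), 1
13. not p2, 1
14. not p3, 1
15. p3, 1
Accessibility: 0R1
Branch closes: p3 and not p3 both at 1.
All branches of the tableau close; one closing branch shown above.

No, unsatisfiable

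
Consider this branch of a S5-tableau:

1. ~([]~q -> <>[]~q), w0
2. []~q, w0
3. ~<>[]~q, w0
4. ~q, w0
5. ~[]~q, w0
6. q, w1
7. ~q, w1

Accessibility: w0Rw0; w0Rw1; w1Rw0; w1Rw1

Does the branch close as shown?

Closed

Both q and ~q appear at w1.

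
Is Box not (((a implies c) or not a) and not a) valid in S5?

Invalid (countermodel exists)

Tableau for the negation not Box not (((a implies c) or not a) and not a):
1. not Box not (((a implies c) or not a) and not a), u
2. ((a implies c) or not a) and not a, v
3. (a implies c) or not a, v
4. not a, v
Accessibility: uRu, uRv, vRu, vRv
The negation has an open branch (countermodel exists).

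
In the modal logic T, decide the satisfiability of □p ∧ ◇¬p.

No, unsatisfiable

1. □p ∧ ◇¬p, w0
2. □p, w0   [∧-rule on 1]
3. ◇¬p, w0   [∧-rule on 1]
4. p, w0   [□-rule on 2 via w0Rw0]
5. ¬p, w1   [◇-rule on 3: fresh world w1, w0Rw1]
6. p, w1   [□-rule on 2 via w0Rw1]
Accessibility: w0Rw0, w0Rw1, w1Rw1
Branch closes: p and ¬p both at w1.
All branches of the tableau close; one closing branch shown above.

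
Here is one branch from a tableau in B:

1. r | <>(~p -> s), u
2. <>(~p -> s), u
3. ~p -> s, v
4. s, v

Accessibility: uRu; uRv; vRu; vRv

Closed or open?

Open

There is no literal clash: for every atom and world, at most one sign appears.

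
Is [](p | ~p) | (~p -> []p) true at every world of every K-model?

Tableau for the negation ~([](p | ~p) | (~p -> []p)):
1. ~([](p | ~p) | (~p -> []p)), w0
2. ~[](p | ~p), w0   [~|-rule on 1]
3. ~(~p -> []p), w0   [~|-rule on 1]
4. ~p, w0   [~->-rule on 3]
5. ~[]p, w0   [~->-rule on 3]
6. ~(p | ~p), w1   [~[]-rule on 2: fresh world w1, w0Rw1]
7. ~p, w1   [~|-rule on 6]
8. p, w1   [~|-rule on 6]
Accessibility: w0Rw1
Branch closes: p and ~p both at w1.
Every branch of the negation's tableau closes; the branch above is one of them.

Yes, valid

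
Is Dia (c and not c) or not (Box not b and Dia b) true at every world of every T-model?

Tableau for the negation not (Dia (c and not c) or not (Box not b and Dia b)):
1. not (Dia (c and not c) or not (Box not b and Dia b)), w0
2. not Dia (c and not c), w0
3. Box not b and Dia b, w0
4. Box not b, w0
5. Dia b, w0
6. not (c and not c), w0
7. not b, w0
8. c, w0
9. b, w1
10. not (c and not c), w1
11. not b, w1
Accessibility: w0Rw0, w0Rw1, w1Rw1
Branch closes: b and not b both at w1.
Every branch of the negation's tableau closes; the branch above is one of them.

Valid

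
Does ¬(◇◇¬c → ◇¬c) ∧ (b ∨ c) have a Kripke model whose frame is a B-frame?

1. ¬(◇◇¬c → ◇¬c) ∧ (b ∨ c), u
2. ¬(◇◇¬c → ◇¬c), u
3. b ∨ c, u
4. ◇◇¬c, u
5. ¬◇¬c, u
6. c, u
7. ◇¬c, v
8. c, v
9. ¬c, w
Accessibility: uRu, uRv, vRu, vRv, vRw, wRv, wRw

Yes, satisfiable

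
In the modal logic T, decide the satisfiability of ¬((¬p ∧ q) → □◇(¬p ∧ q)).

1. ¬((¬p ∧ q) → □◇(¬p ∧ q)), 0
2. ¬p ∧ q, 0
3. ¬□◇(¬p ∧ q), 0
4. ¬p, 0
5. q, 0
6. ¬◇(¬p ∧ q), 1
7. ¬(¬p ∧ q), 1
8. ¬q, 1
Accessibility: 0R0, 0R1, 1R1

Yes, satisfiable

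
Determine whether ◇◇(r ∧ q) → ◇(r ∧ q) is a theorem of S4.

Valid

Tableau for the negation ¬(◇◇(r ∧ q) → ◇(r ∧ q)):
1. ¬(◇◇(r ∧ q) → ◇(r ∧ q)), 0
2. ◇◇(r ∧ q), 0
3. ¬◇(r ∧ q), 0
4. ¬(r ∧ q), 0
5. ¬q, 0
6. ◇(r ∧ q), 1
7. ¬(r ∧ q), 1
8. ¬q, 1
9. r ∧ q, 2
10. r, 2
11. q, 2
12. ¬(r ∧ q), 2
13. ¬q, 2
Accessibility: 0R0, 0R1, 0R2, 1R1, 1R2, 2R2
Branch closes: q and ¬q both at 2.
Every branch of the negation's tableau closes; the branch above is one of them.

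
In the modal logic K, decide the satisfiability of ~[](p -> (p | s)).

No, unsatisfiable

1. ~[](p -> (p | s)), w0
2. ~(p -> (p | s)), w1   [~[]-rule on 1: fresh world w1, w0Rw1]
3. p, w1   [~->-rule on 2]
4. ~(p | s), w1   [~->-rule on 2]
5. ~p, w1   [~|-rule on 4]
6. ~s, w1   [~|-rule on 4]
Accessibility: w0Rw1
Branch closes: p and ~p both at w1.
Every branch closes; the branch above is one of them.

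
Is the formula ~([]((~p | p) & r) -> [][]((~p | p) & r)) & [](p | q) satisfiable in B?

1. ~([]((~p | p) & r) -> [][]((~p | p) & r)) & [](p | q), w0
2. ~([]((~p | p) & r) -> [][]((~p | p) & r)), w0
3. [](p | q), w0
4. []((~p | p) & r), w0
5. ~[][]((~p | p) & r), w0
6. p | q, w0
7. (~p | p) & r, w0
8. ~p | p, w0
9. r, w0
10. q, w0
11. p, w0
12. ~[]((~p | p) & r), w1
13. p | q, w1
14. (~p | p) & r, w1
15. ~p | p, w1
16. r, w1
17. q, w1
18. p, w1
19. ~((~p | p) & r), w2
20. ~r, w2
Accessibility: w0Rw0, w0Rw1, w1Rw0, w1Rw1, w1Rw2, w2Rw1, w2Rw2

Yes, satisfiable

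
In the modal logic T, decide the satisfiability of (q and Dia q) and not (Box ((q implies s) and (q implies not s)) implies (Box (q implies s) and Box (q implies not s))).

Unsatisfiable (every branch closes)

1. (q and Dia q) and not (Box ((q implies s) and (q implies not s)) implies (Box (q implies s) and Box (q implies not s))), 0
2. q and Dia q, 0   [and-rule on 1]
3. not (Box ((q implies s) and (q implies not s)) implies (Box (q implies s) and Box (q implies not s))), 0   [and-rule on 1]
4. q, 0   [and-rule on 2]
5. Dia q, 0   [and-rule on 2]
6. Box ((q implies s) and (q implies not s)), 0   [neg-implies-rule on 3]
7. not (Box (q implies s) and Box (q implies not s)), 0   [neg-implies-rule on 3]
8. (q implies s) and (q implies not s), 0   [Box-rule on 6 via 0R0]
9. q implies s, 0   [and-rule on 8]
10. q implies not s, 0   [and-rule on 8]
11. not Box (q implies not s), 0   [neg-and-rule on 7 (branches; this branch)]
12. s, 0   [implies-rule on 9 (branches; this branch)]
13. not s, 0   [implies-rule on 10 (branches; this branch)]
Accessibility: 0R0
Branch closes: s and not s both at 0.
All branches of the tableau close; one closing branch shown above.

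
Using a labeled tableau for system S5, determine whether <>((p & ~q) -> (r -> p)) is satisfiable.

Satisfiable

1. <>((p & ~q) -> (r -> p)), u
2. (p & ~q) -> (r -> p), v   [<>-rule on 1: fresh world v, uRv]
3. r -> p, v   [->-rule on 2 (branches; this branch)]
4. p, v   [->-rule on 3 (branches; this branch)]
Accessibility: uRu, uRv, vRu, vRv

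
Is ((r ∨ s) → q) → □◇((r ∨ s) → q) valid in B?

Yes, valid

Tableau for the negation ¬(((r ∨ s) → q) → □◇((r ∨ s) → q)):
1. ¬(((r ∨ s) → q) → □◇((r ∨ s) → q)), 0
2. (r ∨ s) → q, 0
3. ¬□◇((r ∨ s) → q), 0
4. ¬(r ∨ s), 0
5. ¬r, 0
6. ¬s, 0
7. ¬◇((r ∨ s) → q), 1
8. ¬((r ∨ s) → q), 0
9. r ∨ s, 0
10. ¬q, 0
11. ¬((r ∨ s) → q), 1
12. r ∨ s, 1
13. ¬q, 1
14. s, 0
Accessibility: 0R0, 0R1, 1R0, 1R1
Branch closes: s and ¬s both at 0.
Every branch of the negation's tableau closes; the branch above is one of them.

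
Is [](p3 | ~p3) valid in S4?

Tableau for the negation ~[](p3 | ~p3):
1. ~[](p3 | ~p3), u
2. ~(p3 | ~p3), v
3. ~p3, v
4. p3, v
Accessibility: uRu, uRv, vRv
Branch closes: p3 and ~p3 both at v.
Every branch of the negation's tableau closes; the branch above is one of them.

Valid in S4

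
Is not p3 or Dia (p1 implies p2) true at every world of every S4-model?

Not valid

Tableau for the negation not (not p3 or Dia (p1 implies p2)):
1. not (not p3 or Dia (p1 implies p2)), w0
2. p3, w0
3. not Dia (p1 implies p2), w0
4. not (p1 implies p2), w0
5. p1, w0
6. not p2, w0
Accessibility: w0Rw0
The negation has an open branch (countermodel exists).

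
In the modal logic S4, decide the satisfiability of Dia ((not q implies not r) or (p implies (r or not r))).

Satisfiable

1. Dia ((not q implies not r) or (p implies (r or not r))), 0
2. (not q implies not r) or (p implies (r or not r)), 1
3. p implies (r or not r), 1
4. r or not r, 1
5. not r, 1
Accessibility: 0R0, 0R1, 1R1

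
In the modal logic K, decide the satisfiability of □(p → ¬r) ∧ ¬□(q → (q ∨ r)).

Unsatisfiable (every branch closes)

1. □(p → ¬r) ∧ ¬□(q → (q ∨ r)), u
2. □(p → ¬r), u   [∧-rule on 1]
3. ¬□(q → (q ∨ r)), u   [∧-rule on 1]
4. ¬(q → (q ∨ r)), v   [¬□-rule on 3: fresh world v, uRv]
5. q, v   [¬→-rule on 4]
6. ¬(q ∨ r), v   [¬→-rule on 4]
7. ¬q, v   [¬∨-rule on 6]
8. ¬r, v   [¬∨-rule on 6]
Accessibility: uRv
Branch closes: q and ¬q both at v.
All branches of the tableau close; one closing branch shown above.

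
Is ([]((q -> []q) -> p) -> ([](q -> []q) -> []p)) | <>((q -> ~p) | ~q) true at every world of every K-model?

Valid in K

Tableau for the negation ~(([]((q -> []q) -> p) -> ([](q -> []q) -> []p)) | <>((q -> ~p) | ~q)):
1. ~(([]((q -> []q) -> p) -> ([](q -> []q) -> []p)) | <>((q -> ~p) | ~q)), u
2. ~([]((q -> []q) -> p) -> ([](q -> []q) -> []p)), u   [~|-rule on 1]
3. ~<>((q -> ~p) | ~q), u   [~|-rule on 1]
4. []((q -> []q) -> p), u   [~->-rule on 2]
5. ~([](q -> []q) -> []p), u   [~->-rule on 2]
6. [](q -> []q), u   [~->-rule on 5]
7. ~[]p, u   [~->-rule on 5]
8. ~p, v   [~[]-rule on 7: fresh world v, uRv]
9. ~((q -> ~p) | ~q), v   [~<>-rule on 3 via uRv]
10. ~(q -> ~p), v   [~|-rule on 9]
11. q, v   [~|-rule on 9]
12. p, v   [~->-rule on 10]
Accessibility: uRv
Branch closes: p and ~p both at v.
All branches of the negation close; one closing branch shown above.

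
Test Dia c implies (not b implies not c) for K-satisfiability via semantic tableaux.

Yes, satisfiable

1. Dia c implies (not b implies not c), w0
2. not b implies not c, w0
3. not c, w0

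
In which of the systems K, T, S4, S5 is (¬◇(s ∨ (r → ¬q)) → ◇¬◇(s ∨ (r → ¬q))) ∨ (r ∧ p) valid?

T, S4, S5

K-tableau for the negation ¬((¬◇(s ∨ (r → ¬q)) → ◇¬◇(s ∨ (r → ¬q))) ∨ (r ∧ p)):
1. ¬((¬◇(s ∨ (r → ¬q)) → ◇¬◇(s ∨ (r → ¬q))) ∨ (r ∧ p)), w0
2. ¬(¬◇(s ∨ (r → ¬q)) → ◇¬◇(s ∨ (r → ¬q))), w0   [¬∨-rule on 1]
3. ¬(r ∧ p), w0   [¬∨-rule on 1]
4. ¬◇(s ∨ (r → ¬q)), w0   [¬→-rule on 2]
5. ¬◇¬◇(s ∨ (r → ¬q)), w0   [¬→-rule on 2]
6. ¬p, w0   [¬∧-rule on 3 (branches; this branch)]
Complete open branch: countermodel on a K-frame, so not valid in K.
T-tableau for the negation ¬((¬◇(s ∨ (r → ¬q)) → ◇¬◇(s ∨ (r → ¬q))) ∨ (r ∧ p)):
1. ¬((¬◇(s ∨ (r → ¬q)) → ◇¬◇(s ∨ (r → ¬q))) ∨ (r ∧ p)), w0
2. ¬(¬◇(s ∨ (r → ¬q)) → ◇¬◇(s ∨ (r → ¬q))), w0   [¬∨-rule on 1]
3. ¬(r ∧ p), w0   [¬∨-rule on 1]
4. ¬◇(s ∨ (r → ¬q)), w0   [¬→-rule on 2]
5. ¬◇¬◇(s ∨ (r → ¬q)), w0   [¬→-rule on 2]
6. ¬(s ∨ (r → ¬q)), w0   [¬◇-rule on 4 via w0Rw0]
7. ¬s, w0   [¬∨-rule on 6]
8. ¬(r → ¬q), w0   [¬∨-rule on 6]
9. r, w0   [¬→-rule on 8]
10. q, w0   [¬→-rule on 8]
11. ◇(s ∨ (r → ¬q)), w0   [¬◇-rule on 5 via w0Rw0]
12. ¬p, w0   [¬∧-rule on 3 (branches; this branch)]
13. s ∨ (r → ¬q), w1   [◇-rule on 11: fresh world w1, w0Rw1]
14. ¬(s ∨ (r → ¬q)), w1   [¬◇-rule on 4 via w0Rw1]
15. ¬s, w1   [¬∨-rule on 14]
16. ¬(r → ¬q), w1   [¬∨-rule on 14]
17. r, w1   [¬→-rule on 16]
18. q, w1   [¬→-rule on 16]
19. ◇(s ∨ (r → ¬q)), w1   [¬◇-rule on 5 via w0Rw1]
20. r → ¬q, w1   [∨-rule on 13 (branches; this branch)]
21. ¬q, w1   [→-rule on 20 (branches; this branch)]
Accessibility: w0Rw0, w0Rw1, w1Rw1
Branch closes: q and ¬q both at w1.
Every branch closes (one shown): valid in T, hence also in S4, S5 (every theorem of T is a theorem of S4 and S5).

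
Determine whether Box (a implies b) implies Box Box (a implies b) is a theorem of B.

Tableau for the negation not (Box (a implies b) implies Box Box (a implies b)):
1. not (Box (a implies b) implies Box Box (a implies b)), 0
2. Box (a implies b), 0
3. not Box Box (a implies b), 0
4. a implies b, 0
5. b, 0
6. not Box (a implies b), 1
7. a implies b, 1
8. b, 1
9. not (a implies b), 2
10. a, 2
11. not b, 2
Accessibility: 0R0, 0R1, 1R0, 1R1, 1R2, 2R1, 2R2
The negation has an open branch (countermodel exists).

Not valid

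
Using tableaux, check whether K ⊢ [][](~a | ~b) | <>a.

Not valid

Tableau for the negation ~([][](~a | ~b) | <>a):
1. ~([][](~a | ~b) | <>a), w0
2. ~[][](~a | ~b), w0   [~|-rule on 1]
3. ~<>a, w0   [~|-rule on 1]
4. ~[](~a | ~b), w1   [~[]-rule on 2: fresh world w1, w0Rw1]
5. ~a, w1   [~<>-rule on 3 via w0Rw1]
6. ~(~a | ~b), w2   [~[]-rule on 4: fresh world w2, w1Rw2]
7. a, w2   [~|-rule on 6]
8. b, w2   [~|-rule on 6]
Accessibility: w0Rw1, w1Rw2
The negation has an open branch (countermodel exists).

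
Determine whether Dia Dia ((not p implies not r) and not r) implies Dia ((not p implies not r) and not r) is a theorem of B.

Invalid (countermodel exists)

Tableau for the negation not (Dia Dia ((not p implies not r) and not r) implies Dia ((not p implies not r) and not r)):
1. not (Dia Dia ((not p implies not r) and not r) implies Dia ((not p implies not r) and not r)), 0
2. Dia Dia ((not p implies not r) and not r), 0
3. not Dia ((not p implies not r) and not r), 0
4. not ((not p implies not r) and not r), 0
5. r, 0
6. Dia ((not p implies not r) and not r), 1
7. not ((not p implies not r) and not r), 1
8. r, 1
9. (not p implies not r) and not r, 2
10. not p implies not r, 2
11. not r, 2
Accessibility: 0R0, 0R1, 1R0, 1R1, 1R2, 2R1, 2R2
The negation has an open branch (countermodel exists).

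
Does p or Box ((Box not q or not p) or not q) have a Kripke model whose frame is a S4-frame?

Satisfiable

1. p or Box ((Box not q or not p) or not q), 0
2. Box ((Box not q or not p) or not q), 0
3. (Box not q or not p) or not q, 0
4. not q, 0
Accessibility: 0R0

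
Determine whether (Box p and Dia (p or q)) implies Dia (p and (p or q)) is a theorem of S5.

Valid

Tableau for the negation not ((Box p and Dia (p or q)) implies Dia (p and (p or q))):
1. not ((Box p and Dia (p or q)) implies Dia (p and (p or q))), u
2. Box p and Dia (p or q), u
3. not Dia (p and (p or q)), u
4. Box p, u
5. Dia (p or q), u
6. not (p and (p or q)), u
7. p, u
8. not (p or q), u
9. not p, u
10. not q, u
Accessibility: uRu
Branch closes: p and not p both at u.
All branches of the negation close; one closing branch shown above.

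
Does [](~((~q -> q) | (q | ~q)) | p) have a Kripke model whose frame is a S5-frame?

Satisfiable

1. [](~((~q -> q) | (q | ~q)) | p), 0
2. ~((~q -> q) | (q | ~q)) | p, 0
3. p, 0
Accessibility: 0R0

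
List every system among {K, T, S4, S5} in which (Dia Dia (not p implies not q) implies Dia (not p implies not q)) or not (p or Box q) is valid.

S4, S5

T-tableau for the negation not ((Dia Dia (not p implies not q) implies Dia (not p implies not q)) or not (p or Box q)):
1. not ((Dia Dia (not p implies not q) implies Dia (not p implies not q)) or not (p or Box q)), w0
2. not (Dia Dia (not p implies not q) implies Dia (not p implies not q)), w0   [neg-or-rule on 1]
3. p or Box q, w0   [neg-or-rule on 1]
4. Dia Dia (not p implies not q), w0   [neg-implies-rule on 2]
5. not Dia (not p implies not q), w0   [neg-implies-rule on 2]
6. not (not p implies not q), w0   [neg-Dia-rule on 5 via w0Rw0]
7. not p, w0   [neg-implies-rule on 6]
8. q, w0   [neg-implies-rule on 6]
9. Box q, w0   [or-rule on 3 (branches; this branch)]
10. Dia (not p implies not q), w1   [Dia-rule on 4: fresh world w1, w0Rw1]
11. not (not p implies not q), w1   [neg-Dia-rule on 5 via w0Rw1]
12. not p, w1   [neg-implies-rule on 11]
13. q, w1   [neg-implies-rule on 11]
14. not p implies not q, w2   [Dia-rule on 10: fresh world w2, w1Rw2]
15. not q, w2   [implies-rule on 14 (branches; this branch)]
Accessibility: w0Rw0, w0Rw1, w1Rw1, w1Rw2, w2Rw2
Complete open branch: countermodel on a T-frame, so not valid in T, nor in K (the same frame is also a K-frame).
S4-tableau for the negation not ((Dia Dia (not p implies not q) implies Dia (not p implies not q)) or not (p or Box q)):
1. not ((Dia Dia (not p implies not q) implies Dia (not p implies not q)) or not (p or Box q)), w0
2. not (Dia Dia (not p implies not q) implies Dia (not p implies not q)), w0   [neg-or-rule on 1]
3. p or Box q, w0   [neg-or-rule on 1]
4. Dia Dia (not p implies not q), w0   [neg-implies-rule on 2]
5. not Dia (not p implies not q), w0   [neg-implies-rule on 2]
6. not (not p implies not q), w0   [neg-Dia-rule on 5 via w0Rw0]
7. not p, w0   [neg-implies-rule on 6]
8. q, w0   [neg-implies-rule on 6]
9. Box q, w0   [or-rule on 3 (branches; this branch)]
10. Dia (not p implies not q), w1   [Dia-rule on 4: fresh world w1, w0Rw1]
11. not (not p implies not q), w1   [neg-Dia-rule on 5 via w0Rw1]
12. not p, w1   [neg-implies-rule on 11]
13. q, w1   [neg-implies-rule on 11]
14. not p implies not q, w2   [Dia-rule on 10: fresh world w2, w1Rw2]
15. not (not p implies not q), w2   [neg-Dia-rule on 5 via w0Rw2]
16. not p, w2   [neg-implies-rule on 15]
17. q, w2   [neg-implies-rule on 15]
18. not q, w2   [implies-rule on 14 (branches; this branch)]
Accessibility: w0Rw0, w0Rw1, w0Rw2, w1Rw1, w1Rw2, w2Rw2
Branch closes: q and not q both at w2.
Every branch closes (one shown): valid in S4, hence also in S5 (every theorem of S4 is a theorem of S5).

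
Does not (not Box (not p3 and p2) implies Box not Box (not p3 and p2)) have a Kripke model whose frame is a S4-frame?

1. not (not Box (not p3 and p2) implies Box not Box (not p3 and p2)), w0
2. not Box (not p3 and p2), w0
3. not Box not Box (not p3 and p2), w0
4. not (not p3 and p2), w1
5. not p2, w1
6. Box (not p3 and p2), w2
7. not p3 and p2, w2
8. not p3, w2
9. p2, w2
Accessibility: w0Rw0, w0Rw1, w0Rw2, w1Rw1, w2Rw2

Satisfiable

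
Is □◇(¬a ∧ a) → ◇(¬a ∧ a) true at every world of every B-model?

Valid

Tableau for the negation ¬(□◇(¬a ∧ a) → ◇(¬a ∧ a)):
1. ¬(□◇(¬a ∧ a) → ◇(¬a ∧ a)), w0
2. □◇(¬a ∧ a), w0
3. ¬◇(¬a ∧ a), w0
4. ◇(¬a ∧ a), w0
5. ¬(¬a ∧ a), w0
6. ¬a, w0
7. ¬a ∧ a, w1
8. ¬a, w1
9. a, w1
Accessibility: w0Rw0, w0Rw1, w1Rw0, w1Rw1
Branch closes: a and ¬a both at w1.
All branches of the negation close; one closing branch shown above.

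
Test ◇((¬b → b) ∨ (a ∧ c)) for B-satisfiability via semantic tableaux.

1. ◇((¬b → b) ∨ (a ∧ c)), w0
2. (¬b → b) ∨ (a ∧ c), w1
3. a ∧ c, w1
4. a, w1
5. c, w1
Accessibility: w0Rw0, w0Rw1, w1Rw0, w1Rw1

Yes, satisfiable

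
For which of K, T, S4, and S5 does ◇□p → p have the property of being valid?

S5-tableau for the negation ¬(◇□p → p):
1. ¬(◇□p → p), w0
2. ◇□p, w0
3. ¬p, w0
4. □p, w1
5. p, w0
Accessibility: w0Rw0, w0Rw1, w1Rw0, w1Rw1
Branch closes: p and ¬p both at w0.
Every branch closes (one shown): valid in S5.
S4-tableau for the negation ¬(◇□p → p):
1. ¬(◇□p → p), w0
2. ◇□p, w0
3. ¬p, w0
4. □p, w1
5. p, w1
Accessibility: w0Rw0, w0Rw1, w1Rw1
Complete open branch: countermodel on an S4-frame, so not valid in S4, nor in K, T (the same frame is also a K-frame and a T-frame).

S5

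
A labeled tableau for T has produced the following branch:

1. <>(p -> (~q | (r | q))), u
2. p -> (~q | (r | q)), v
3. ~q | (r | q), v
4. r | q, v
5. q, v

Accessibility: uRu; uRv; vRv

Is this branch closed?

Open

No atom appears with both signs at the same world.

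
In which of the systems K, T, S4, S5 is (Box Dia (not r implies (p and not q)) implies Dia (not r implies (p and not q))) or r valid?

T-tableau for the negation not ((Box Dia (not r implies (p and not q)) implies Dia (not r implies (p and not q))) or r):
1. not ((Box Dia (not r implies (p and not q)) implies Dia (not r implies (p and not q))) or r), 0
2. not (Box Dia (not r implies (p and not q)) implies Dia (not r implies (p and not q))), 0
3. not r, 0
4. Box Dia (not r implies (p and not q)), 0
5. not Dia (not r implies (p and not q)), 0
6. Dia (not r implies (p and not q)), 0
7. not (not r implies (p and not q)), 0
8. not (p and not q), 0
9. q, 0
10. not r implies (p and not q), 1
11. Dia (not r implies (p and not q)), 1
12. not (not r implies (p and not q)), 1
13. not r, 1
14. not (p and not q), 1
15. p and not q, 1
16. p, 1
17. not q, 1
18. q, 1
Accessibility: 0R0, 0R1, 1R1
Branch closes: q and not q both at 1.
Every branch closes (one shown): valid in T, hence also in S4, S5 (every theorem of T is a theorem of S4 and S5).
K-tableau for the negation not ((Box Dia (not r implies (p and not q)) implies Dia (not r implies (p and not q))) or r):
1. not ((Box Dia (not r implies (p and not q)) implies Dia (not r implies (p and not q))) or r), 0
2. not (Box Dia (not r implies (p and not q)) implies Dia (not r implies (p and not q))), 0
3. not r, 0
4. Box Dia (not r implies (p and not q)), 0
5. not Dia (not r implies (p and not q)), 0
Complete open branch: countermodel on a K-frame, so not valid in K.

T, S4, S5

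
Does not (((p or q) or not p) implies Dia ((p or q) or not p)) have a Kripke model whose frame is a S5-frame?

Unsatisfiable

1. not (((p or q) or not p) implies Dia ((p or q) or not p)), 0
2. (p or q) or not p, 0
3. not Dia ((p or q) or not p), 0
4. not ((p or q) or not p), 0
5. not (p or q), 0
6. p, 0
7. not p, 0
8. not q, 0
Accessibility: 0R0
Branch closes: p and not p both at 0.
Every branch closes; the branch above is one of them.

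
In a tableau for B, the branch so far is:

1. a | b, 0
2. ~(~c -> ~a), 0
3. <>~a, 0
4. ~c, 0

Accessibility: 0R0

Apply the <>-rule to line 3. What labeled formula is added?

a fresh world 1 with 0R1, and ~a at 1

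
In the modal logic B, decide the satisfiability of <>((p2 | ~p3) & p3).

Yes, satisfiable

1. <>((p2 | ~p3) & p3), w0
2. (p2 | ~p3) & p3, w1   [<>-rule on 1: fresh world w1, w0Rw1]
3. p2 | ~p3, w1   [&-rule on 2]
4. p3, w1   [&-rule on 2]
5. p2, w1   [|-rule on 3 (branches; this branch)]
Accessibility: w0Rw0, w0Rw1, w1Rw0, w1Rw1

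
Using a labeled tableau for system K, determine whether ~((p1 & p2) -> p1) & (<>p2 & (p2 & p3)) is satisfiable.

Unsatisfiable (every branch closes)

1. ~((p1 & p2) -> p1) & (<>p2 & (p2 & p3)), w0
2. ~((p1 & p2) -> p1), w0
3. <>p2 & (p2 & p3), w0
4. p1 & p2, w0
5. ~p1, w0
6. <>p2, w0
7. p2 & p3, w0
8. p1, w0
9. p2, w0
Branch closes: p1 and ~p1 both at w0.
(One branch shown.) All branches close.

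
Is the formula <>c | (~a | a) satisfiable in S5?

Yes, satisfiable

1. <>c | (~a | a), w0
2. ~a | a, w0
3. a, w0
Accessibility: w0Rw0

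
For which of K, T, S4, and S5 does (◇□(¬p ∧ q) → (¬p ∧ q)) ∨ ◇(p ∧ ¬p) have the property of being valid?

S5

S5-tableau for the negation ¬((◇□(¬p ∧ q) → (¬p ∧ q)) ∨ ◇(p ∧ ¬p)):
1. ¬((◇□(¬p ∧ q) → (¬p ∧ q)) ∨ ◇(p ∧ ¬p)), 0
2. ¬(◇□(¬p ∧ q) → (¬p ∧ q)), 0
3. ¬◇(p ∧ ¬p), 0
4. ◇□(¬p ∧ q), 0
5. ¬(¬p ∧ q), 0
6. ¬(p ∧ ¬p), 0
7. ¬q, 0
8. p, 0
9. □(¬p ∧ q), 1
10. ¬(p ∧ ¬p), 1
11. ¬p ∧ q, 0
12. ¬p, 0
13. q, 0
Accessibility: 0R0, 0R1, 1R0, 1R1
Branch closes: p and ¬p both at 0.
Every branch closes (one shown): valid in S5.
S4-tableau for the negation ¬((◇□(¬p ∧ q) → (¬p ∧ q)) ∨ ◇(p ∧ ¬p)):
1. ¬((◇□(¬p ∧ q) → (¬p ∧ q)) ∨ ◇(p ∧ ¬p)), 0
2. ¬(◇□(¬p ∧ q) → (¬p ∧ q)), 0
3. ¬◇(p ∧ ¬p), 0
4. ◇□(¬p ∧ q), 0
5. ¬(¬p ∧ q), 0
6. ¬(p ∧ ¬p), 0
7. ¬q, 0
8. p, 0
9. □(¬p ∧ q), 1
10. ¬(p ∧ ¬p), 1
11. ¬p ∧ q, 1
12. ¬p, 1
13. q, 1
Accessibility: 0R0, 0R1, 1R1
Complete open branch: countermodel on an S4-frame, so not valid in S4, nor in K, T (the same frame is also a K-frame and a T-frame).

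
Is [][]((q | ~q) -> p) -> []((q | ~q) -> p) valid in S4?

Valid

Tableau for the negation ~([][]((q | ~q) -> p) -> []((q | ~q) -> p)):
1. ~([][]((q | ~q) -> p) -> []((q | ~q) -> p)), w0
2. [][]((q | ~q) -> p), w0   [~->-rule on 1]
3. ~[]((q | ~q) -> p), w0   [~->-rule on 1]
4. []((q | ~q) -> p), w0   [[]-rule on 2 via w0Rw0]
5. (q | ~q) -> p, w0   [[]-rule on 4 via w0Rw0]
6. p, w0   [->-rule on 5 (branches; this branch)]
7. ~((q | ~q) -> p), w1   [~[]-rule on 3: fresh world w1, w0Rw1]
8. q | ~q, w1   [~->-rule on 7]
9. ~p, w1   [~->-rule on 7]
10. []((q | ~q) -> p), w1   [[]-rule on 2 via w0Rw1]
11. (q | ~q) -> p, w1   [[]-rule on 4 via w0Rw1]
12. ~q, w1   [|-rule on 8 (branches; this branch)]
13. ~(q | ~q), w1   [->-rule on 11 (branches; this branch)]
14. q, w1   [~|-rule on 13]
Accessibility: w0Rw0, w0Rw1, w1Rw1
Branch closes: q and ~q both at w1.
All branches of the negation close; one closing branch shown above.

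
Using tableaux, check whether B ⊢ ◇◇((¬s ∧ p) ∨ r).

Tableau for the negation ¬◇◇((¬s ∧ p) ∨ r):
1. ¬◇◇((¬s ∧ p) ∨ r), u
2. ¬◇((¬s ∧ p) ∨ r), u
3. ¬((¬s ∧ p) ∨ r), u
4. ¬(¬s ∧ p), u
5. ¬r, u
6. ¬p, u
Accessibility: uRu
The negation has an open branch (countermodel exists).

Not valid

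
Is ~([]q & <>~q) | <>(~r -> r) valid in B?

Tableau for the negation ~(~([]q & <>~q) | <>(~r -> r)):
1. ~(~([]q & <>~q) | <>(~r -> r)), u
2. []q & <>~q, u
3. ~<>(~r -> r), u
4. []q, u
5. <>~q, u
6. ~(~r -> r), u
7. ~r, u
8. q, u
9. ~q, v
10. ~(~r -> r), v
11. ~r, v
12. q, v
Accessibility: uRu, uRv, vRu, vRv
Branch closes: q and ~q both at v.
Every branch of the negation's tableau closes; the branch above is one of them.

Valid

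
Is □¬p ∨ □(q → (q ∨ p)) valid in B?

Valid in B

Tableau for the negation ¬(□¬p ∨ □(q → (q ∨ p))):
1. ¬(□¬p ∨ □(q → (q ∨ p))), u
2. ¬□¬p, u
3. ¬□(q → (q ∨ p)), u
4. p, v
5. ¬(q → (q ∨ p)), w
6. q, w
7. ¬(q ∨ p), w
8. ¬q, w
9. ¬p, w
Accessibility: uRu, uRv, uRw, vRu, vRv, wRu, wRw
Branch closes: q and ¬q both at w.
All branches of the negation close; one closing branch shown above.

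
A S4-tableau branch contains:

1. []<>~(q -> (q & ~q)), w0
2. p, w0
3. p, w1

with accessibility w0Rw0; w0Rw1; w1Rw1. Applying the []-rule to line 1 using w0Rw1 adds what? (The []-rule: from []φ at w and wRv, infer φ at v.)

<>~(q -> (q & ~q)), w1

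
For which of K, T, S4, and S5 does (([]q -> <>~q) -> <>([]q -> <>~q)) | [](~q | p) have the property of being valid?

T, S4, S5

K-tableau for the negation ~((([]q -> <>~q) -> <>([]q -> <>~q)) | [](~q | p)):
1. ~((([]q -> <>~q) -> <>([]q -> <>~q)) | [](~q | p)), w0
2. ~(([]q -> <>~q) -> <>([]q -> <>~q)), w0   [~|-rule on 1]
3. ~[](~q | p), w0   [~|-rule on 1]
4. []q -> <>~q, w0   [~->-rule on 2]
5. ~<>([]q -> <>~q), w0   [~->-rule on 2]
6. <>~q, w0   [->-rule on 4 (branches; this branch)]
7. ~(~q | p), w1   [~[]-rule on 3: fresh world w1, w0Rw1]
8. q, w1   [~|-rule on 7]
9. ~p, w1   [~|-rule on 7]
10. ~([]q -> <>~q), w1   [~<>-rule on 5 via w0Rw1]
11. []q, w1   [~->-rule on 10]
12. ~<>~q, w1   [~->-rule on 10]
13. ~q, w2   [<>-rule on 6: fresh world w2, w0Rw2]
14. ~([]q -> <>~q), w2   [~<>-rule on 5 via w0Rw2]
15. []q, w2   [~->-rule on 14]
16. ~<>~q, w2   [~->-rule on 14]
Accessibility: w0Rw1, w0Rw2
Complete open branch: countermodel on a K-frame, so not valid in K.
T-tableau for the negation ~((([]q -> <>~q) -> <>([]q -> <>~q)) | [](~q | p)):
1. ~((([]q -> <>~q) -> <>([]q -> <>~q)) | [](~q | p)), w0
2. ~(([]q -> <>~q) -> <>([]q -> <>~q)), w0   [~|-rule on 1]
3. ~[](~q | p), w0   [~|-rule on 1]
4. []q -> <>~q, w0   [~->-rule on 2]
5. ~<>([]q -> <>~q), w0   [~->-rule on 2]
6. ~([]q -> <>~q), w0   [~<>-rule on 5 via w0Rw0]
7. []q, w0   [~->-rule on 6]
8. ~<>~q, w0   [~->-rule on 6]
9. q, w0   [[]-rule on 7 via w0Rw0]
10. <>~q, w0   [->-rule on 4 (branches; this branch)]
11. ~(~q | p), w1   [~[]-rule on 3: fresh world w1, w0Rw1]
12. q, w1   [~|-rule on 11]
13. ~p, w1   [~|-rule on 11]
14. ~([]q -> <>~q), w1   [~<>-rule on 5 via w0Rw1]
15. []q, w1   [~->-rule on 14]
16. ~<>~q, w1   [~->-rule on 14]
17. ~q, w2   [<>-rule on 10: fresh world w2, w0Rw2]
18. ~([]q -> <>~q), w2   [~<>-rule on 5 via w0Rw2]
19. []q, w2   [~->-rule on 18]
20. ~<>~q, w2   [~->-rule on 18]
21. q, w2   [[]-rule on 7 via w0Rw2]
Accessibility: w0Rw0, w0Rw1, w0Rw2, w1Rw1, w2Rw2
Branch closes: q and ~q both at w2.
Every branch closes (one shown): valid in T, hence also in S4, S5 (every theorem of T is a theorem of S4 and S5).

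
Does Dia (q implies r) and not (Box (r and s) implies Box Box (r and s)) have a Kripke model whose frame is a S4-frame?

Unsatisfiable (every branch closes)

1. Dia (q implies r) and not (Box (r and s) implies Box Box (r and s)), 0
2. Dia (q implies r), 0
3. not (Box (r and s) implies Box Box (r and s)), 0
4. Box (r and s), 0
5. not Box Box (r and s), 0
6. r and s, 0
7. r, 0
8. s, 0
9. q implies r, 1
10. r and s, 1
11. r, 1
12. s, 1
13. not Box (r and s), 2
14. r and s, 2
15. r, 2
16. s, 2
17. not (r and s), 3
18. r and s, 3
19. r, 3
20. s, 3
21. not s, 3
Accessibility: 0R0, 0R1, 0R2, 0R3, 1R1, 2R2, 2R3, 3R3
Branch closes: s and not s both at 3.
Every branch closes; the branch above is one of them.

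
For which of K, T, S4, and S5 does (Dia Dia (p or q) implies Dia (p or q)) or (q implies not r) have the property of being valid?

K-tableau for the negation not ((Dia Dia (p or q) implies Dia (p or q)) or (q implies not r)):
1. not ((Dia Dia (p or q) implies Dia (p or q)) or (q implies not r)), 0
2. not (Dia Dia (p or q) implies Dia (p or q)), 0
3. not (q implies not r), 0
4. Dia Dia (p or q), 0
5. not Dia (p or q), 0
6. q, 0
7. r, 0
8. Dia (p or q), 1
9. not (p or q), 1
10. not p, 1
11. not q, 1
12. p or q, 2
13. q, 2
Accessibility: 0R1, 1R2
Complete open branch: countermodel on a K-frame, so not valid in K.
T-tableau for the negation not ((Dia Dia (p or q) implies Dia (p or q)) or (q implies not r)):
1. not ((Dia Dia (p or q) implies Dia (p or q)) or (q implies not r)), 0
2. not (Dia Dia (p or q) implies Dia (p or q)), 0
3. not (q implies not r), 0
4. Dia Dia (p or q), 0
5. not Dia (p or q), 0
6. q, 0
7. r, 0
8. not (p or q), 0
9. not p, 0
10. not q, 0
Accessibility: 0R0
Branch closes: q and not q both at 0.
Every branch closes (one shown): valid in T, hence also in S4, S5 (every theorem of T is a theorem of S4 and S5).

T, S4, S5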